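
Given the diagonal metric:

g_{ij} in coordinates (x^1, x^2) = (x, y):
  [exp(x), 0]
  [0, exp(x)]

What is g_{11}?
With x^1 = x, x^2 = y, g_{11} = g_{xx} is the row-1, column-1 entry of the matrix.
g_{11} = exp(x)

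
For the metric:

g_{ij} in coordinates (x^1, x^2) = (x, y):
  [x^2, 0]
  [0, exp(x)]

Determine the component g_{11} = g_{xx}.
With x^1 = x, x^2 = y, g_{11} = g_{xx} is the row-1, column-1 entry of the matrix.
g_{11} = x^2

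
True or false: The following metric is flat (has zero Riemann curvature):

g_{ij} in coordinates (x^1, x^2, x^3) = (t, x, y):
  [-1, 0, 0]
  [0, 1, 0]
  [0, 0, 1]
All metric components are constant, so every Christoffel symbol vanishes and R^i_{jkl} = 0.
True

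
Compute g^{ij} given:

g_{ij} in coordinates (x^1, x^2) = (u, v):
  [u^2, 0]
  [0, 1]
The metric is diagonal, so g^{ij} is diagonal with entries 1/g_{ii}: diag(1/(u^2), 1).
g^{ij}:
  [1/u^2, 0]
  [0, 1]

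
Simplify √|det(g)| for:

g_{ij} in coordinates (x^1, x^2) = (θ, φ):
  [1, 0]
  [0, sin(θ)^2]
det(g) = sin(θ)^2
√|det(g)| = sin(θ) (taking 0 < θ < π so that |sin(θ)| = sin(θ))
Volume element: dV = sin(θ) dθ dφ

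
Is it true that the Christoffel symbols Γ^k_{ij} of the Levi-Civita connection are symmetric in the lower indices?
The Levi-Civita connection is torsion-free, which is exactly Γ^k_{ij} = Γ^k_{ji}.
Yes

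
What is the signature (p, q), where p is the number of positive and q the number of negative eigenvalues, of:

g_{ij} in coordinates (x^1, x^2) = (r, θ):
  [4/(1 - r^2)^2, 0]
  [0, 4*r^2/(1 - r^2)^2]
The metric is diagonal, so its eigenvalues are the diagonal entries: 4/(1 - r^2)^2, 4*r^2/(1 - r^2)^2 (at a generic point, where coordinate-dependent entries are positive).
2 positive, 0 negative.
(2, 0) - Riemannian (positive definite)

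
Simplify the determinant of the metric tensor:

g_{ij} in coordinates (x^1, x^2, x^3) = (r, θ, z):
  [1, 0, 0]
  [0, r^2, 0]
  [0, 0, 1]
Diagonal metric: det(g) = g_{11}·g_{22}·g_{33}
= (1)·(r^2)·(1)
det(g) = r^2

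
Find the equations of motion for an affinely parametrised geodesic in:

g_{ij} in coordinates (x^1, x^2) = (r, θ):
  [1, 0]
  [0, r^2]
Geodesic equation: d^2x^k/dλ^2 + Γ^k_{ij} (dx^i/dλ)(dx^j/dλ) = 0.
Non-zero Christoffel symbols:
Γ^r_{θ θ} = -r
Γ^θ_{r θ} = 1/r
Substituting (the symmetric pair Γ^k_{ij}, Γ^k_{ji} combines into a factor 2):
d^2r/dλ^2 - r (dθ/dλ)^2 = 0
d^2θ/dλ^2 + (2/r) (dr/dλ)(dθ/dλ) = 0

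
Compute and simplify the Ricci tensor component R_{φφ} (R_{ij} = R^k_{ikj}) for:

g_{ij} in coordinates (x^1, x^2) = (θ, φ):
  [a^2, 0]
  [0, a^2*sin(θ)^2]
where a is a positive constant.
Non-zero Christoffel symbols (Γ^k_{ij} = Γ^k_{ji}):
Γ^θ_{φ φ} = -sin(2*θ)/2
Γ^φ_{θ φ} = 1/tan(θ)
R^θ_{φ θ φ} = ∂_θ Γ^θ_{φ φ} - ∂_φ Γ^θ_{φ θ} + Γ^θ_{θ m} Γ^m_{φ φ} - Γ^θ_{φ m} Γ^m_{φ θ}
  = (-cos(2*θ)) - (0) + (0) - (-cos(θ)^2) = sin(θ)^2
R^φ_{φ φ φ} = 0 (a repeated index in an antisymmetric pair)
R_{φφ} = R^θ_{φ θ φ} + R^φ_{φ φ φ} = (sin(θ)^2) + (0) = sin(θ)^2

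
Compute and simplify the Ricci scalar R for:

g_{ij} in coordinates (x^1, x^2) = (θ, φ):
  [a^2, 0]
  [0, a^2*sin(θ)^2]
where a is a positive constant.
Non-zero Christoffel symbols (Γ^k_{ij} = Γ^k_{ji}):
Γ^θ_{φ φ} = -sin(2*θ)/2
Γ^φ_{θ φ} = 1/tan(θ)
Ricci tensor (R_{ij} = R^k_{ikj}): R_{θθ} = 1, R_{θφ} = 0, R_{φφ} = sin(θ)^2
Inverse metric: g^{θθ} = 1/a^2, g^{φφ} = 1/(a^2*sin(θ)^2)
R = g^{ij} R_{ij} = (1/a^2)(1) + (1/(a^2*sin(θ)^2))(sin(θ)^2) = 2/a^2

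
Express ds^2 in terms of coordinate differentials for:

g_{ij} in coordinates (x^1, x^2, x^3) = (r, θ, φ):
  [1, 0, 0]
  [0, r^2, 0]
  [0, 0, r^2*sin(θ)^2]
ds^2 = g_{ij} dx^i dx^j; only the non-zero components contribute.
ds^2 = dr^2 + r^2 dθ^2 + r^2*sin(θ)^2 dφ^2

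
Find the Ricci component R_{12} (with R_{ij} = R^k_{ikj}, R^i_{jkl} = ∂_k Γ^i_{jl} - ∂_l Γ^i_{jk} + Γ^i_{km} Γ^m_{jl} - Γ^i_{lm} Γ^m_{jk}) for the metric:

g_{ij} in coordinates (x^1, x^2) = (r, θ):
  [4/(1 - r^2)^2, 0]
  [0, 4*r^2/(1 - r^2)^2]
Non-zero Christoffel symbols (Γ^k_{ij} = Γ^k_{ji}):
Γ^r_{r r} = 2*r/(1 - r^2)
Γ^r_{θ θ} = (r^3 + r)/(r^2 - 1)
Γ^θ_{r θ} = (-r^2 - 1)/(r^3 - r)
R^r_{r r θ} = 0 (a repeated index in an antisymmetric pair)
R^θ_{r θ θ} = 0 (a repeated index in an antisymmetric pair)
R_{rθ} = R^r_{r r θ} + R^θ_{r θ θ} = (0) + (0) = 0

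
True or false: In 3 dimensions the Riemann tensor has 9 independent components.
n^2(n^2-1)/12 = 9·8/12 = 6 independent components for n = 3.
False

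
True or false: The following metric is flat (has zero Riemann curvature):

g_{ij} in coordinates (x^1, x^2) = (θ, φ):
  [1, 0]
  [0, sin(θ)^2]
Non-zero Christoffel symbols:
Γ^θ_{φ φ} = -sin(2*θ)/2
Γ^φ_{θ φ} = 1/tan(θ)
Ricci tensor: R_{θθ} = 1, R_{θφ} = 0, R_{φφ} = sin(θ)^2
The Ricci tensor is non-zero, so the Riemann tensor is non-zero: not flat.
False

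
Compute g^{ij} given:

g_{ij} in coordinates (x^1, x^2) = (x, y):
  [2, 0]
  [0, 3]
The metric is diagonal, so g^{ij} is diagonal with entries 1/g_{ii}: diag(1/2, 1/3).
g^{ij}:
  [1/2, 0]
  [0, 1/3]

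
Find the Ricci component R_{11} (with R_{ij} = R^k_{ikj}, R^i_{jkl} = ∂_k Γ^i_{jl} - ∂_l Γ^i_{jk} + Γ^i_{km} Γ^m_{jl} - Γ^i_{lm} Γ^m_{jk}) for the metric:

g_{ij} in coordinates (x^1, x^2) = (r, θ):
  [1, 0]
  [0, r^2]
Non-zero Christoffel symbols (Γ^k_{ij} = Γ^k_{ji}):
Γ^r_{θ θ} = -r
Γ^θ_{r θ} = 1/r
R^r_{r r r} = 0 (a repeated index in an antisymmetric pair)
R^θ_{r θ r} = ∂_θ Γ^θ_{r r} - ∂_r Γ^θ_{r θ} + Γ^θ_{θ m} Γ^m_{r r} - Γ^θ_{r m} Γ^m_{r θ}
  = (0) - (-1/r^2) + (0) - (1/r^2) = 0
R_{rr} = R^r_{r r r} + R^θ_{r θ r} = (0) + (0) = 0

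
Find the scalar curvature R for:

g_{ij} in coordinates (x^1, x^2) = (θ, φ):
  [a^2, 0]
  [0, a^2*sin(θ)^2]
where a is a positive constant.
Non-zero Christoffel symbols (Γ^k_{ij} = Γ^k_{ji}):
Γ^θ_{φ φ} = -sin(2*θ)/2
Γ^φ_{θ φ} = 1/tan(θ)
Ricci tensor (R_{ij} = R^k_{ikj}): R_{θθ} = 1, R_{θφ} = 0, R_{φφ} = sin(θ)^2
Inverse metric: g^{θθ} = 1/a^2, g^{φφ} = 1/(a^2*sin(θ)^2)
R = g^{ij} R_{ij} = (1/a^2)(1) + (1/(a^2*sin(θ)^2))(sin(θ)^2) = 2/a^2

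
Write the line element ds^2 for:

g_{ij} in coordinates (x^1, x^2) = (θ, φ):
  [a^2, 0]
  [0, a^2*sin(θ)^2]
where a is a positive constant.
ds^2 = g_{ij} dx^i dx^j; only the non-zero components contribute.
ds^2 = a^2 dθ^2 + a^2*sin(θ)^2 dφ^2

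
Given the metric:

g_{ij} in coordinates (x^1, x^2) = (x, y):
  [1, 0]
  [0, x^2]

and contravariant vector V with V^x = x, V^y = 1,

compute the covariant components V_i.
V_i = g_{ij} V^j:
V_x = (1)(x) + (0)(1) = x
V_y = (0)(x) + (x^2)(1) = x^2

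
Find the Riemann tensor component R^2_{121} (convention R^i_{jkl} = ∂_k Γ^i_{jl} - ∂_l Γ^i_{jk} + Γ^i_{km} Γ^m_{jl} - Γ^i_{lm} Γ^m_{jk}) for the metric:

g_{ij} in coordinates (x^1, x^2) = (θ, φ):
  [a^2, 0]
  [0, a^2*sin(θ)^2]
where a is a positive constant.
Non-zero Christoffel symbols (Γ^k_{ij} = Γ^k_{ji}):
Γ^θ_{φ φ} = -sin(2*θ)/2
Γ^φ_{θ φ} = 1/tan(θ)
R^φ_{θ φ θ} = ∂_φ Γ^φ_{θ θ} - ∂_θ Γ^φ_{θ φ} + Γ^φ_{φ m} Γ^m_{θ θ} - Γ^φ_{θ m} Γ^m_{θ φ}
  = (0) - (-1/sin(θ)^2) + (0) - (1/tan(θ)^2) = 1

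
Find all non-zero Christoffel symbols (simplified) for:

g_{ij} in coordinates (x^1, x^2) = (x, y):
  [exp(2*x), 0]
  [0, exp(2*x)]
Using Γ^k_{ij} = (1/2) g^{km} (∂_i g_{mj} + ∂_j g_{mi} - ∂_m g_{ij}); the metric is diagonal, so only the m = k term contributes.
Non-zero symbols (using the symmetry Γ^k_{ij} = Γ^k_{ji}):
Γ^x_{x x} = (1/2) g^{xx} (∂_x g_{xx} + ∂_x g_{xx} - ∂_x g_{xx}) = (1/2)(exp(-2*x))((2*exp(2*x)) + (2*exp(2*x)) - (2*exp(2*x))) = 1
Γ^x_{y y} = (1/2) g^{xx} (∂_y g_{xy} + ∂_y g_{xy} - ∂_x g_{yy}) = (1/2)(exp(-2*x))((0) + (0) - (2*exp(2*x))) = -1
Γ^y_{x y} = (1/2) g^{yy} (∂_x g_{yy} + ∂_y g_{yx} - ∂_y g_{xy}) = (1/2)(exp(-2*x))((2*exp(2*x)) + (0) - (0)) = 1
All other Christoffel symbols are zero.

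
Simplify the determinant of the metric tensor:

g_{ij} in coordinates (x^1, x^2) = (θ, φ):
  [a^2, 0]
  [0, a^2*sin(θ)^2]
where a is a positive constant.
For a 2×2 metric: det(g) = g_{11}·g_{22} - g_{12}·g_{21}
= (a^2)·(a^2*sin(θ)^2) - (0)·(0)
= a^4*sin(θ)^2 - 0
det(g) = a^4*sin(θ)^2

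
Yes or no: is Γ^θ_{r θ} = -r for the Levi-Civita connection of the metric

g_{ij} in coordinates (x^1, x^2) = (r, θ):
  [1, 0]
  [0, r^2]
Γ^θ_{r θ} = (1/2) g^{θθ} (∂_r g_{θθ} + ∂_θ g_{θr} - ∂_θ g_{rθ}) = (1/2)(1/r^2)((2*r) + (0) - (0)) = 1/r
This differs from the proposed value -r.
No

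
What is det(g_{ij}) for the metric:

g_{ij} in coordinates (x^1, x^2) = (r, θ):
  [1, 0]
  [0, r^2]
For a 2×2 metric: det(g) = g_{11}·g_{22} - g_{12}·g_{21}
= (1)·(r^2) - (0)·(0)
= r^2 - 0
det(g) = r^2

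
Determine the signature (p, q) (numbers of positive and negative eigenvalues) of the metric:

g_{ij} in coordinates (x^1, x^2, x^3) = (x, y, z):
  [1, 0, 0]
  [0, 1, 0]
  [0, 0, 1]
The metric is diagonal, so its eigenvalues are the diagonal entries: 1, 1, 1 (at a generic point, where coordinate-dependent entries are positive).
3 positive, 0 negative.
(3, 0) - Riemannian (positive definite)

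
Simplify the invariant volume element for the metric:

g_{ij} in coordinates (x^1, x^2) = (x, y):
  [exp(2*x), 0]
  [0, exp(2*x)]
det(g) = exp(4*x)
√|det(g)| = exp(2*x)
Volume element: dV = exp(2*x) dx dy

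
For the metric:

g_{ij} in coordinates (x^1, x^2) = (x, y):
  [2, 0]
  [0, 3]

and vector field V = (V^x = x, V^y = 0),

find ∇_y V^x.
All Christoffel symbols are zero.
∇_y V^x = ∂_y V^x + Γ^x_{y j} V^j
  = (0) + (0)(x) + (0)(0)
  = 0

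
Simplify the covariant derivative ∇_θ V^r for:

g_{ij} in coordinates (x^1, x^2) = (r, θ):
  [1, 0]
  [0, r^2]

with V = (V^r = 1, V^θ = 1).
Non-zero Christoffel symbols:
Γ^r_{θ θ} = -r
Γ^θ_{r θ} = 1/r
∇_θ V^r = ∂_θ V^r + Γ^r_{θ j} V^j
  = (0) + (0)(1) + (-r)(1)
  = -r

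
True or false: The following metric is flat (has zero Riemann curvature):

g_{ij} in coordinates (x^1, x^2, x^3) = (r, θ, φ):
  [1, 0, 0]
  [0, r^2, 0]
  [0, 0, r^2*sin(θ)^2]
Non-zero Christoffel symbols:
Γ^r_{θ θ} = -r
Γ^r_{φ φ} = -r*sin(θ)^2
Γ^θ_{r θ} = 1/r
Γ^θ_{φ φ} = -sin(2*θ)/2
Γ^φ_{r φ} = 1/r
Γ^φ_{θ φ} = 1/tan(θ)
Ricci tensor: R_{rr} = 0, R_{rθ} = 0, R_{rφ} = 0, R_{θθ} = 0, R_{θφ} = 0, R_{φφ} = 0
All R_{ij} vanish; in 3 dimensions the Riemann tensor is fully determined by the Ricci tensor, so R^i_{jkl} = 0: the metric is flat (curvilinear coordinates on flat space).
True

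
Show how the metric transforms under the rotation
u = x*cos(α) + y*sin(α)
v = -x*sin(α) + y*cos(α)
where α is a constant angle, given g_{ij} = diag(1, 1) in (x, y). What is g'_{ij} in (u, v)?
Invert the transformation: x = u*cos(α) - v*sin(α), y = u*sin(α) + v*cos(α)
g'_{ij} = (∂x^k/∂x'^i)(∂x^l/∂x'^j) g_{kl}; with g_{kl} = δ_{kl} this is Σ_k (∂x^k/∂x'^i)(∂x^k/∂x'^j).
Jacobian: ∂x/∂u = cos(α), ∂x/∂v = -sin(α), ∂y/∂u = sin(α), ∂y/∂v = cos(α)
g'_{uu} = (cos(α))(cos(α)) + (sin(α))(sin(α)) = 1
g'_{uv} = (cos(α))(-sin(α)) + (sin(α))(cos(α)) = 0
g'_{vv} = (-sin(α))(-sin(α)) + (cos(α))(cos(α)) = 1
g'_{ij} = diag(1, 1)
The Euclidean metric is invariant under rotations.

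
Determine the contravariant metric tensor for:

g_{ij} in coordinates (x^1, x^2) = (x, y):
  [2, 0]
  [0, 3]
The metric is diagonal, so g^{ij} is diagonal with entries 1/g_{ii}: diag(1/2, 1/3).
g^{ij}:
  [1/2, 0]
  [0, 1/3]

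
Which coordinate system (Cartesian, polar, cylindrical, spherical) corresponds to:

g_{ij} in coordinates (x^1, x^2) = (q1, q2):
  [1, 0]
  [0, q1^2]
The line element ds^2 = dq1^2 + q1^2 dq2^2 is dr^2 + r^2 dθ^2 with q1 = r, q2 = θ.
polar coordinates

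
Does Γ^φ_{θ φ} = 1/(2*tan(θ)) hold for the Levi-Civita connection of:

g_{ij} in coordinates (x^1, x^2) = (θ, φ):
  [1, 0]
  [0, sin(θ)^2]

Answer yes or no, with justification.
Γ^φ_{θ φ} = (1/2) g^{φφ} (∂_θ g_{φφ} + ∂_φ g_{φθ} - ∂_φ g_{θφ}) = (1/2)(1/sin(θ)^2)((sin(2*θ)) + (0) - (0)) = 1/tan(θ)
This differs from the proposed value 1/(2*tan(θ)).
No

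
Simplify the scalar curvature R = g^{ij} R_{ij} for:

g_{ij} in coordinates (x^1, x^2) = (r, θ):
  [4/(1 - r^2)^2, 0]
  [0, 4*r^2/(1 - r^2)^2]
Non-zero Christoffel symbols (Γ^k_{ij} = Γ^k_{ji}):
Γ^r_{r r} = 2*r/(1 - r^2)
Γ^r_{θ θ} = (r^3 + r)/(r^2 - 1)
Γ^θ_{r θ} = (-r^2 - 1)/(r^3 - r)
Ricci tensor (R_{ij} = R^k_{ikj}): R_{rr} = -4/(r^2 - 1)^2, R_{rθ} = 0, R_{θθ} = -4*r^2/(r^2 - 1)^2
Inverse metric: g^{rr} = (1 - r^2)^2/4, g^{θθ} = (1 - r^2)^2/(4*r^2)
R = g^{ij} R_{ij} = ((1 - r^2)^2/4)(-4/(r^2 - 1)^2) + ((1 - r^2)^2/(4*r^2))(-4*r^2/(r^2 - 1)^2) = -2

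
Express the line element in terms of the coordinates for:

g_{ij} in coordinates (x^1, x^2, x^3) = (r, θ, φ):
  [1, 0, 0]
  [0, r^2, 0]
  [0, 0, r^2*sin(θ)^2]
ds^2 = g_{ij} dx^i dx^j; only the non-zero components contribute.
ds^2 = dr^2 + r^2 dθ^2 + r^2*sin(θ)^2 dφ^2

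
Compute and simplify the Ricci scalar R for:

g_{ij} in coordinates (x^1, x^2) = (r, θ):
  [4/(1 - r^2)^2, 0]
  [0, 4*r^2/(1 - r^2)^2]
Non-zero Christoffel symbols (Γ^k_{ij} = Γ^k_{ji}):
Γ^r_{r r} = 2*r/(1 - r^2)
Γ^r_{θ θ} = (r^3 + r)/(r^2 - 1)
Γ^θ_{r θ} = (-r^2 - 1)/(r^3 - r)
Ricci tensor (R_{ij} = R^k_{ikj}): R_{rr} = -4/(r^2 - 1)^2, R_{rθ} = 0, R_{θθ} = -4*r^2/(r^2 - 1)^2
Inverse metric: g^{rr} = (1 - r^2)^2/4, g^{θθ} = (1 - r^2)^2/(4*r^2)
R = g^{ij} R_{ij} = ((1 - r^2)^2/4)(-4/(r^2 - 1)^2) + ((1 - r^2)^2/(4*r^2))(-4*r^2/(r^2 - 1)^2) = -2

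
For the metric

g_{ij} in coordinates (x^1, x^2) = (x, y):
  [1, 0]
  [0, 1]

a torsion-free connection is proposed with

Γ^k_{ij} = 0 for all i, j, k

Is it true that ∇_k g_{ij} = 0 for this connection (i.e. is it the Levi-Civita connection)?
Using ∇_k g_{ij} = ∂_k g_{ij} - Γ^m_{ki} g_{mj} - Γ^m_{kj} g_{im}:
e.g. ∇_x g_{xy} = (0) - (0) - (0) = 0
Every component ∇_k g_{ij} vanishes: the connection is metric compatible.
Yes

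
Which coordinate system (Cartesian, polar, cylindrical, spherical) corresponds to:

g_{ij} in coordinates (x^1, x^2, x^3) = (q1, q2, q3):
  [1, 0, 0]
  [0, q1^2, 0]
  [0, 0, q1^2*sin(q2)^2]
The line element ds^2 = dq1^2 + q1^2 dq2^2 + q1^2 sin(q2)^2 dq3^2 is dr^2 + r^2 dθ^2 + r^2 sin(θ)^2 dφ^2 with q1 = r, q2 = θ, q3 = φ.
spherical coordinates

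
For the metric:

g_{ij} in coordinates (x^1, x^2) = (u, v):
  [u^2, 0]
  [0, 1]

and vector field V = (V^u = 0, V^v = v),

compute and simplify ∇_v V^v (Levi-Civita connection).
Non-zero Christoffel symbols:
Γ^u_{u u} = 1/u
∇_v V^v = ∂_v V^v + Γ^v_{v j} V^j
  = (1) + (0)(0) + (0)(v)
  = 1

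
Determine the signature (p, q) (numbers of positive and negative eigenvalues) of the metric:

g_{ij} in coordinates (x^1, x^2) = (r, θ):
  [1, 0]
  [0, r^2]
The metric is diagonal, so its eigenvalues are the diagonal entries: 1, r^2 (at a generic point, where coordinate-dependent entries are positive).
2 positive, 0 negative.
(2, 0) - Riemannian (positive definite)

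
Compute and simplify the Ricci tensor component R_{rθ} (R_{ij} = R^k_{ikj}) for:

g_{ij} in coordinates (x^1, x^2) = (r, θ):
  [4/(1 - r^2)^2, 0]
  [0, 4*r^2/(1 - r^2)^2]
Non-zero Christoffel symbols (Γ^k_{ij} = Γ^k_{ji}):
Γ^r_{r r} = 2*r/(1 - r^2)
Γ^r_{θ θ} = (r^3 + r)/(r^2 - 1)
Γ^θ_{r θ} = (-r^2 - 1)/(r^3 - r)
R^r_{r r θ} = 0 (a repeated index in an antisymmetric pair)
R^θ_{r θ θ} = 0 (a repeated index in an antisymmetric pair)
R_{rθ} = R^r_{r r θ} + R^θ_{r θ θ} = (0) + (0) = 0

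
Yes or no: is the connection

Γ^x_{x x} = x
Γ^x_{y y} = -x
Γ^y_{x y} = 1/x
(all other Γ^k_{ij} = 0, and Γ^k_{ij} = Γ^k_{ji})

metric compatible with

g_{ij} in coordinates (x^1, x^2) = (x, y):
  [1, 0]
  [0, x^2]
Using ∇_k g_{ij} = ∂_k g_{ij} - Γ^m_{ki} g_{mj} - Γ^m_{kj} g_{im}:
∇_x g_{xx} = (0) - (x) - (x) = -2*x ≠ 0
So the connection is not metric compatible (it is not the Levi-Civita connection).
No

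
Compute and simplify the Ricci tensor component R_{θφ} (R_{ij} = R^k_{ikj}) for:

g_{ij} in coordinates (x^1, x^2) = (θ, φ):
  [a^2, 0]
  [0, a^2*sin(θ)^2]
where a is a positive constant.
Non-zero Christoffel symbols (Γ^k_{ij} = Γ^k_{ji}):
Γ^θ_{φ φ} = -sin(2*θ)/2
Γ^φ_{θ φ} = 1/tan(θ)
R^θ_{θ θ φ} = 0 (a repeated index in an antisymmetric pair)
R^φ_{θ φ φ} = 0 (a repeated index in an antisymmetric pair)
R_{θφ} = R^θ_{θ θ φ} + R^φ_{θ φ φ} = (0) + (0) = 0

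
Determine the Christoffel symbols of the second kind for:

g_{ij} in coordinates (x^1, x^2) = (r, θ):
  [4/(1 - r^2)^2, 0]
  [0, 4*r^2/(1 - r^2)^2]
Using Γ^k_{ij} = (1/2) g^{km} (∂_i g_{mj} + ∂_j g_{mi} - ∂_m g_{ij}); the metric is diagonal, so only the m = k term contributes.
Non-zero symbols (using the symmetry Γ^k_{ij} = Γ^k_{ji}):
Γ^r_{r r} = (1/2) g^{rr} (∂_r g_{rr} + ∂_r g_{rr} - ∂_r g_{rr}) = (1/2)((1 - r^2)^2/4)((16*r/(1 - r^2)^3) + (16*r/(1 - r^2)^3) - (16*r/(1 - r^2)^3)) = 2*r/(1 - r^2)
Γ^r_{θ θ} = (1/2) g^{rr} (∂_θ g_{rθ} + ∂_θ g_{rθ} - ∂_r g_{θθ}) = (1/2)((1 - r^2)^2/4)((0) + (0) - (-8*(r^3 + r)/(r^2 - 1)^3)) = (r^3 + r)/(r^2 - 1)
Γ^θ_{r θ} = (1/2) g^{θθ} (∂_r g_{θθ} + ∂_θ g_{θr} - ∂_θ g_{rθ}) = (1/2)((1 - r^2)^2/(4*r^2))((-8*(r^3 + r)/(r^2 - 1)^3) + (0) - (0)) = (-r^2 - 1)/(r^3 - r)
All other Christoffel symbols are zero.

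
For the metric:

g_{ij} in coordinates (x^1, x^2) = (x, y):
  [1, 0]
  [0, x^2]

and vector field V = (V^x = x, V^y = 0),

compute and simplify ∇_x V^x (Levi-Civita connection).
Non-zero Christoffel symbols:
Γ^x_{y y} = -x
Γ^y_{x y} = 1/x
∇_x V^x = ∂_x V^x + Γ^x_{x j} V^j
  = (1) + (0)(x) + (0)(0)
  = 1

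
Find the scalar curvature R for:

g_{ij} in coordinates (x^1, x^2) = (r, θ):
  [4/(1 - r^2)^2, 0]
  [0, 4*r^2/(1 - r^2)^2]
Non-zero Christoffel symbols (Γ^k_{ij} = Γ^k_{ji}):
Γ^r_{r r} = 2*r/(1 - r^2)
Γ^r_{θ θ} = (r^3 + r)/(r^2 - 1)
Γ^θ_{r θ} = (-r^2 - 1)/(r^3 - r)
Ricci tensor (R_{ij} = R^k_{ikj}): R_{rr} = -4/(r^2 - 1)^2, R_{rθ} = 0, R_{θθ} = -4*r^2/(r^2 - 1)^2
Inverse metric: g^{rr} = (1 - r^2)^2/4, g^{θθ} = (1 - r^2)^2/(4*r^2)
R = g^{ij} R_{ij} = ((1 - r^2)^2/4)(-4/(r^2 - 1)^2) + ((1 - r^2)^2/(4*r^2))(-4*r^2/(r^2 - 1)^2) = -2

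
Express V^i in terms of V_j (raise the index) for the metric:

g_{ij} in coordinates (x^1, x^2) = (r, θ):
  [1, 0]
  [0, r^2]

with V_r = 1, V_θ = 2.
Inverse metric (diagonal): g^{rr} = 1, g^{θθ} = 1/r^2
V^i = g^{ij} V_j:
V^r = (1)(1) + (0)(2) = 1
V^θ = (0)(1) + (1/r^2)(2) = 2/r^2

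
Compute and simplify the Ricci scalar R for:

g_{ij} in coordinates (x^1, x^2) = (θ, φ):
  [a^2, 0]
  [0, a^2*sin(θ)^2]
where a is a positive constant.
Non-zero Christoffel symbols (Γ^k_{ij} = Γ^k_{ji}):
Γ^θ_{φ φ} = -sin(2*θ)/2
Γ^φ_{θ φ} = 1/tan(θ)
Ricci tensor (R_{ij} = R^k_{ikj}): R_{θθ} = 1, R_{θφ} = 0, R_{φφ} = sin(θ)^2
Inverse metric: g^{θθ} = 1/a^2, g^{φφ} = 1/(a^2*sin(θ)^2)
R = g^{ij} R_{ij} = (1/a^2)(1) + (1/(a^2*sin(θ)^2))(sin(θ)^2) = 2/a^2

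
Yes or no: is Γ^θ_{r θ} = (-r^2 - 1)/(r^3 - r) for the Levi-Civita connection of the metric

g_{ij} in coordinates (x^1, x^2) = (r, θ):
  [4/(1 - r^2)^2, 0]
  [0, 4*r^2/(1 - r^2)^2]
Γ^θ_{r θ} = (1/2) g^{θθ} (∂_r g_{θθ} + ∂_θ g_{θr} - ∂_θ g_{rθ}) = (1/2)((1 - r^2)^2/(4*r^2))((-8*(r^3 + r)/(r^2 - 1)^3) + (0) - (0)) = (-r^2 - 1)/(r^3 - r)
This equals the proposed value (-r^2 - 1)/(r^3 - r).
Yes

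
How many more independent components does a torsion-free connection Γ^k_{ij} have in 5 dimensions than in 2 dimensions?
Independent components in n dimensions: n × n(n+1)/2 = n^2(n+1)/2.
5D: 5 × 15 = 75
2D: 2 × 3 = 6
Difference = 75 - 6 = 69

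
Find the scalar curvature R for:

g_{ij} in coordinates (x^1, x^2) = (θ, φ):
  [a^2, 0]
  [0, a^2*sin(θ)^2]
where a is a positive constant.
Non-zero Christoffel symbols (Γ^k_{ij} = Γ^k_{ji}):
Γ^θ_{φ φ} = -sin(2*θ)/2
Γ^φ_{θ φ} = 1/tan(θ)
Ricci tensor (R_{ij} = R^k_{ikj}): R_{θθ} = 1, R_{θφ} = 0, R_{φφ} = sin(θ)^2
Inverse metric: g^{θθ} = 1/a^2, g^{φφ} = 1/(a^2*sin(θ)^2)
R = g^{ij} R_{ij} = (1/a^2)(1) + (1/(a^2*sin(θ)^2))(sin(θ)^2) = 2/a^2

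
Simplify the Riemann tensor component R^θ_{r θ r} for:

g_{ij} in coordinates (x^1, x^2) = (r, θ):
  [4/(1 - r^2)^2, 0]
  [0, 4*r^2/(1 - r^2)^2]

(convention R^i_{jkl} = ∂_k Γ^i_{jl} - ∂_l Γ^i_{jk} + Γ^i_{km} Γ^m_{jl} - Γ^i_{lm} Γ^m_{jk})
Non-zero Christoffel symbols (Γ^k_{ij} = Γ^k_{ji}):
Γ^r_{r r} = 2*r/(1 - r^2)
Γ^r_{θ θ} = (r^3 + r)/(r^2 - 1)
Γ^θ_{r θ} = (-r^2 - 1)/(r^3 - r)
R^θ_{r θ r} = ∂_θ Γ^θ_{r r} - ∂_r Γ^θ_{r θ} + Γ^θ_{θ m} Γ^m_{r r} - Γ^θ_{r m} Γ^m_{r θ}
  = (0) - ((r^4 + 4*r^2 - 1)/(r^3 - r)^2) + (2*(r^2 + 1)/(r^2 - 1)^2) - ((r^2 + 1)^2/(r^3 - r)^2) = -4/(r^2 - 1)^2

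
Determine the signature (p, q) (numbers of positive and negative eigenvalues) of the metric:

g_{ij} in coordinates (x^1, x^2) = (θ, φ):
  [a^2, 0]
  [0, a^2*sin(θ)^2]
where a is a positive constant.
The metric is diagonal, so its eigenvalues are the diagonal entries: a^2, a^2*sin(θ)^2 (at a generic point, where coordinate-dependent entries are positive).
2 positive, 0 negative.
(2, 0) - Riemannian (positive definite)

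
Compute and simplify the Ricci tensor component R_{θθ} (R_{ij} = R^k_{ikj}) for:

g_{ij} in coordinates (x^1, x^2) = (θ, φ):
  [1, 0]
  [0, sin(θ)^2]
Non-zero Christoffel symbols (Γ^k_{ij} = Γ^k_{ji}):
Γ^θ_{φ φ} = -sin(2*θ)/2
Γ^φ_{θ φ} = 1/tan(θ)
R^θ_{θ θ θ} = 0 (a repeated index in an antisymmetric pair)
R^φ_{θ φ θ} = ∂_φ Γ^φ_{θ θ} - ∂_θ Γ^φ_{θ φ} + Γ^φ_{φ m} Γ^m_{θ θ} - Γ^φ_{θ m} Γ^m_{θ φ}
  = (0) - (-1/sin(θ)^2) + (0) - (1/tan(θ)^2) = 1
R_{θθ} = R^θ_{θ θ θ} + R^φ_{θ φ θ} = (0) + (1) = 1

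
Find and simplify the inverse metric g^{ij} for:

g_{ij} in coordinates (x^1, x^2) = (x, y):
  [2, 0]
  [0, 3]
The metric is diagonal, so g^{ij} is diagonal with entries 1/g_{ii}: diag(1/2, 1/3).
g^{ij}:
  [1/2, 0]
  [0, 1/3]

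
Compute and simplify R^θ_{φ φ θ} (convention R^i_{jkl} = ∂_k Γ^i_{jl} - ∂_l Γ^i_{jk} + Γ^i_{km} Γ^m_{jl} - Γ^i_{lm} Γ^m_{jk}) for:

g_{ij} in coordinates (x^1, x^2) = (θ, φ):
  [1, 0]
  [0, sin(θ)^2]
Non-zero Christoffel symbols (Γ^k_{ij} = Γ^k_{ji}):
Γ^θ_{φ φ} = -sin(2*θ)/2
Γ^φ_{θ φ} = 1/tan(θ)
R^θ_{φ φ θ} = ∂_φ Γ^θ_{φ θ} - ∂_θ Γ^θ_{φ φ} + Γ^θ_{φ m} Γ^m_{φ θ} - Γ^θ_{θ m} Γ^m_{φ φ}
  = (0) - (-cos(2*θ)) + (-cos(θ)^2) - (0) = -sin(θ)^2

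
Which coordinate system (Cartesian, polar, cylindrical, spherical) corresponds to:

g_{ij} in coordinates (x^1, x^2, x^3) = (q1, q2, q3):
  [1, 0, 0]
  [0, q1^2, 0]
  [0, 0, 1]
The line element ds^2 = dq1^2 + q1^2 dq2^2 + dq3^2 is dr^2 + r^2 dθ^2 + dz^2 with q1 = r, q2 = θ, q3 = z.
cylindrical coordinates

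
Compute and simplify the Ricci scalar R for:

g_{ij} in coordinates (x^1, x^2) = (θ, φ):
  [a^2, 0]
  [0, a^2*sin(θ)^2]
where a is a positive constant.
Non-zero Christoffel symbols (Γ^k_{ij} = Γ^k_{ji}):
Γ^θ_{φ φ} = -sin(2*θ)/2
Γ^φ_{θ φ} = 1/tan(θ)
Ricci tensor (R_{ij} = R^k_{ikj}): R_{θθ} = 1, R_{θφ} = 0, R_{φφ} = sin(θ)^2
Inverse metric: g^{θθ} = 1/a^2, g^{φφ} = 1/(a^2*sin(θ)^2)
R = g^{ij} R_{ij} = (1/a^2)(1) + (1/(a^2*sin(θ)^2))(sin(θ)^2) = 2/a^2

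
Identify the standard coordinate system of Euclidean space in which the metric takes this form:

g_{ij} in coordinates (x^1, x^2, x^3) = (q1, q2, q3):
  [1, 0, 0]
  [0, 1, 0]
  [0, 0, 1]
All components are constant and the metric is the identity, i.e. orthonormal rectilinear coordinates.
Cartesian (3D) coordinates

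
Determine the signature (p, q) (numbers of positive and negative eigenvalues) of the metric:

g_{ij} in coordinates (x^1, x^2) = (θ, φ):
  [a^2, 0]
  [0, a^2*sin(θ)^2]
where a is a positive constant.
The metric is diagonal, so its eigenvalues are the diagonal entries: a^2, a^2*sin(θ)^2 (at a generic point, where coordinate-dependent entries are positive).
2 positive, 0 negative.
(2, 0) - Riemannian (positive definite)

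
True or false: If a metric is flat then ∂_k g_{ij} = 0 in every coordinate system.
Flatness means R^i_{jkl} = 0; the components can still vary, e.g. the flat plane in polar coordinates has g_{θθ} = r^2.
False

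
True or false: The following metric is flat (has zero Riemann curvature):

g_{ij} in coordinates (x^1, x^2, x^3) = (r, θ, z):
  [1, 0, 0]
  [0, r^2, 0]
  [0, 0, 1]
Non-zero Christoffel symbols:
Γ^r_{θ θ} = -r
Γ^θ_{r θ} = 1/r
Ricci tensor: R_{rr} = 0, R_{rθ} = 0, R_{rz} = 0, R_{θθ} = 0, R_{θz} = 0, R_{zz} = 0
All R_{ij} vanish; in 3 dimensions the Riemann tensor is fully determined by the Ricci tensor, so R^i_{jkl} = 0: the metric is flat (curvilinear coordinates on flat space).
True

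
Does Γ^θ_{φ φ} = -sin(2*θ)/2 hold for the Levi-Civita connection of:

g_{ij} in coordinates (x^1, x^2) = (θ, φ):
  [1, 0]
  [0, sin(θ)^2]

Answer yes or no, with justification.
Γ^θ_{φ φ} = (1/2) g^{θθ} (∂_φ g_{θφ} + ∂_φ g_{θφ} - ∂_θ g_{φφ}) = (1/2)(1)((0) + (0) - (sin(2*θ))) = -sin(2*θ)/2
This equals the proposed value -sin(2*θ)/2.
Yes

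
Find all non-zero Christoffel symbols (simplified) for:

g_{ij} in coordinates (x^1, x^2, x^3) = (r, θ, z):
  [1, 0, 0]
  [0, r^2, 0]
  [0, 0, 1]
Using Γ^k_{ij} = (1/2) g^{km} (∂_i g_{mj} + ∂_j g_{mi} - ∂_m g_{ij}); the metric is diagonal, so only the m = k term contributes.
Non-zero symbols (using the symmetry Γ^k_{ij} = Γ^k_{ji}):
Γ^r_{θ θ} = (1/2) g^{rr} (∂_θ g_{rθ} + ∂_θ g_{rθ} - ∂_r g_{θθ}) = (1/2)(1)((0) + (0) - (2*r)) = -r
Γ^θ_{r θ} = (1/2) g^{θθ} (∂_r g_{θθ} + ∂_θ g_{θr} - ∂_θ g_{rθ}) = (1/2)(1/r^2)((2*r) + (0) - (0)) = 1/r
All other Christoffel symbols are zero.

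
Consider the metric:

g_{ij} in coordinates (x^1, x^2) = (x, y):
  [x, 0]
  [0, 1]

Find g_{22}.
With x^1 = x, x^2 = y, g_{22} = g_{yy} is the row-2, column-2 entry of the matrix.
g_{22} = 1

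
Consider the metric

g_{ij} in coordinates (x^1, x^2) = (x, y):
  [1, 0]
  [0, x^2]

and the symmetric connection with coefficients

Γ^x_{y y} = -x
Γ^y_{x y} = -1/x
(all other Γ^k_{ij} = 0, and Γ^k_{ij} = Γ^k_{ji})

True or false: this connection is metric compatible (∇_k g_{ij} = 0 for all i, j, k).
Using ∇_k g_{ij} = ∂_k g_{ij} - Γ^m_{ki} g_{mj} - Γ^m_{kj} g_{im}:
∇_x g_{yy} = (2*x) - (-x) - (-x) = 4*x ≠ 0
So the connection is not metric compatible (it is not the Levi-Civita connection).
False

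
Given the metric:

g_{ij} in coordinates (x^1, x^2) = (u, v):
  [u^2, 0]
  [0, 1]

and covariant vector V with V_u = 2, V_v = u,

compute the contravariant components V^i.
Inverse metric (diagonal): g^{uu} = 1/u^2, g^{vv} = 1
V^i = g^{ij} V_j:
V^u = (1/u^2)(2) + (0)(u) = 2/u^2
V^v = (0)(2) + (1)(u) = u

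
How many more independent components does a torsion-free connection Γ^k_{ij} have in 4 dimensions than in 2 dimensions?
Independent components in n dimensions: n × n(n+1)/2 = n^2(n+1)/2.
4D: 4 × 10 = 40
2D: 2 × 3 = 6
Difference = 40 - 6 = 34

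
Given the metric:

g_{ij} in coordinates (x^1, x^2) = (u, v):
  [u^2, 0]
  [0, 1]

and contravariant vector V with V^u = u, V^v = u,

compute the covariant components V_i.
V_i = g_{ij} V^j:
V_u = (u^2)(u) + (0)(u) = u^3
V_v = (0)(u) + (1)(u) = u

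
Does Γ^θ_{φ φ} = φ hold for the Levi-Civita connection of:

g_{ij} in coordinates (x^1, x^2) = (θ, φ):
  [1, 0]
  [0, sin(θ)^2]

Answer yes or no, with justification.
Γ^θ_{φ φ} = (1/2) g^{θθ} (∂_φ g_{θφ} + ∂_φ g_{θφ} - ∂_θ g_{φφ}) = (1/2)(1)((0) + (0) - (sin(2*θ))) = -sin(2*θ)/2
This differs from the proposed value φ.
No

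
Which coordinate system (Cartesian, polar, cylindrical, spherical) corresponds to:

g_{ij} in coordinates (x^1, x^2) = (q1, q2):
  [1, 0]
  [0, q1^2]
The line element ds^2 = dq1^2 + q1^2 dq2^2 is dr^2 + r^2 dθ^2 with q1 = r, q2 = θ.
polar coordinates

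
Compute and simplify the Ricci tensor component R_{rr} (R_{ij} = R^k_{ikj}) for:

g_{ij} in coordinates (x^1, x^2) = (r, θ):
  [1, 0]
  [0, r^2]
Non-zero Christoffel symbols (Γ^k_{ij} = Γ^k_{ji}):
Γ^r_{θ θ} = -r
Γ^θ_{r θ} = 1/r
R^r_{r r r} = 0 (a repeated index in an antisymmetric pair)
R^θ_{r θ r} = ∂_θ Γ^θ_{r r} - ∂_r Γ^θ_{r θ} + Γ^θ_{θ m} Γ^m_{r r} - Γ^θ_{r m} Γ^m_{r θ}
  = (0) - (-1/r^2) + (0) - (1/r^2) = 0
R_{rr} = R^r_{r r r} + R^θ_{r θ r} = (0) + (0) = 0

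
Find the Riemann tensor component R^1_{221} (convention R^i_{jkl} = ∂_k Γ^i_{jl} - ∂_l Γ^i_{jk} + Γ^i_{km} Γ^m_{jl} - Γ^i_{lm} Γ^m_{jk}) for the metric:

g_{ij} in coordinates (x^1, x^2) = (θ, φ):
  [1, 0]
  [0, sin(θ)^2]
Non-zero Christoffel symbols (Γ^k_{ij} = Γ^k_{ji}):
Γ^θ_{φ φ} = -sin(2*θ)/2
Γ^φ_{θ φ} = 1/tan(θ)
R^θ_{φ φ θ} = ∂_φ Γ^θ_{φ θ} - ∂_θ Γ^θ_{φ φ} + Γ^θ_{φ m} Γ^m_{φ θ} - Γ^θ_{θ m} Γ^m_{φ φ}
  = (0) - (-cos(2*θ)) + (-cos(θ)^2) - (0) = -sin(θ)^2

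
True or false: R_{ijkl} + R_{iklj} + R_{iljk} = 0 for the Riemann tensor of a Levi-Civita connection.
This is the first (algebraic) Bianchi identity.
True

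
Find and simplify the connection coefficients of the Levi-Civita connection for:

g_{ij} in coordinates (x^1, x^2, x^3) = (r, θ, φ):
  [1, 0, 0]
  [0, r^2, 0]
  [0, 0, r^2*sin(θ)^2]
Using Γ^k_{ij} = (1/2) g^{km} (∂_i g_{mj} + ∂_j g_{mi} - ∂_m g_{ij}); the metric is diagonal, so only the m = k term contributes.
Non-zero symbols (using the symmetry Γ^k_{ij} = Γ^k_{ji}):
Γ^r_{θ θ} = (1/2) g^{rr} (∂_θ g_{rθ} + ∂_θ g_{rθ} - ∂_r g_{θθ}) = (1/2)(1)((0) + (0) - (2*r)) = -r
Γ^r_{φ φ} = (1/2) g^{rr} (∂_φ g_{rφ} + ∂_φ g_{rφ} - ∂_r g_{φφ}) = (1/2)(1)((0) + (0) - (2*r*sin(θ)^2)) = -r*sin(θ)^2
Γ^θ_{r θ} = (1/2) g^{θθ} (∂_r g_{θθ} + ∂_θ g_{θr} - ∂_θ g_{rθ}) = (1/2)(1/r^2)((2*r) + (0) - (0)) = 1/r
Γ^θ_{φ φ} = (1/2) g^{θθ} (∂_φ g_{θφ} + ∂_φ g_{θφ} - ∂_θ g_{φφ}) = (1/2)(1/r^2)((0) + (0) - (r^2*sin(2*θ))) = -sin(2*θ)/2
Γ^φ_{r φ} = (1/2) g^{φφ} (∂_r g_{φφ} + ∂_φ g_{φr} - ∂_φ g_{rφ}) = (1/2)(1/(r^2*sin(θ)^2))((2*r*sin(θ)^2) + (0) - (0)) = 1/r
Γ^φ_{θ φ} = (1/2) g^{φφ} (∂_θ g_{φφ} + ∂_φ g_{φθ} - ∂_φ g_{θφ}) = (1/2)(1/(r^2*sin(θ)^2))((r^2*sin(2*θ)) + (0) - (0)) = 1/tan(θ)
All other Christoffel symbols are zero.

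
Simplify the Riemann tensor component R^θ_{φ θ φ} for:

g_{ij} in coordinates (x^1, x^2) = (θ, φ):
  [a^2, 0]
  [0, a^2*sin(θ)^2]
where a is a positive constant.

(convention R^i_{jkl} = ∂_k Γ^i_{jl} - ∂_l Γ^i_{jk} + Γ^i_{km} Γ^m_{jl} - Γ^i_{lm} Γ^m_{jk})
Non-zero Christoffel symbols (Γ^k_{ij} = Γ^k_{ji}):
Γ^θ_{φ φ} = -sin(2*θ)/2
Γ^φ_{θ φ} = 1/tan(θ)
R^θ_{φ θ φ} = ∂_θ Γ^θ_{φ φ} - ∂_φ Γ^θ_{φ θ} + Γ^θ_{θ m} Γ^m_{φ φ} - Γ^θ_{φ m} Γ^m_{φ θ}
  = (-cos(2*θ)) - (0) + (0) - (-cos(θ)^2) = sin(θ)^2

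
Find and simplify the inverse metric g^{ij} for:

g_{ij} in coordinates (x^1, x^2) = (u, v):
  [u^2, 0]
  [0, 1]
The metric is diagonal, so g^{ij} is diagonal with entries 1/g_{ii}: diag(1/(u^2), 1).
g^{ij}:
  [1/u^2, 0]
  [0, 1]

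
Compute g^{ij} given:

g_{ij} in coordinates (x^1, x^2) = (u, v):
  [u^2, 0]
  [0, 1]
The metric is diagonal, so g^{ij} is diagonal with entries 1/g_{ii}: diag(1/(u^2), 1).
g^{ij}:
  [1/u^2, 0]
  [0, 1]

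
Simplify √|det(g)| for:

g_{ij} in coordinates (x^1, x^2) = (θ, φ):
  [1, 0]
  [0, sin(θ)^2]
det(g) = sin(θ)^2
√|det(g)| = sin(θ) (taking 0 < θ < π so that |sin(θ)| = sin(θ))
Volume element: dV = sin(θ) dθ dφ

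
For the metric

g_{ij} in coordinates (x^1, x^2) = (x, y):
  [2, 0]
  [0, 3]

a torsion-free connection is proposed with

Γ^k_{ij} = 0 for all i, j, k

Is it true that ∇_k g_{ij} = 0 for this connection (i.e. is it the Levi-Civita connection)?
Using ∇_k g_{ij} = ∂_k g_{ij} - Γ^m_{ki} g_{mj} - Γ^m_{kj} g_{im}:
e.g. ∇_y g_{yy} = (0) - (0) - (0) = 0
Every component ∇_k g_{ij} vanishes: the connection is metric compatible.
Yes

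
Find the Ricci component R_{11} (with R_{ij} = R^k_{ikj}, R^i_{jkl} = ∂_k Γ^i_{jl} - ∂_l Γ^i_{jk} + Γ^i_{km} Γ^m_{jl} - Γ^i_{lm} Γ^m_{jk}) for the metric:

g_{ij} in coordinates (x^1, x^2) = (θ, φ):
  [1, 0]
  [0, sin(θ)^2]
Non-zero Christoffel symbols (Γ^k_{ij} = Γ^k_{ji}):
Γ^θ_{φ φ} = -sin(2*θ)/2
Γ^φ_{θ φ} = 1/tan(θ)
R^θ_{θ θ θ} = 0 (a repeated index in an antisymmetric pair)
R^φ_{θ φ θ} = ∂_φ Γ^φ_{θ θ} - ∂_θ Γ^φ_{θ φ} + Γ^φ_{φ m} Γ^m_{θ θ} - Γ^φ_{θ m} Γ^m_{θ φ}
  = (0) - (-1/sin(θ)^2) + (0) - (1/tan(θ)^2) = 1
R_{θθ} = R^θ_{θ θ θ} + R^φ_{θ φ θ} = (0) + (1) = 1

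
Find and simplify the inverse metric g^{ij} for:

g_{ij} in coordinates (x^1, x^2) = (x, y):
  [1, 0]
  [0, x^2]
The metric is diagonal, so g^{ij} is diagonal with entries 1/g_{ii}: diag(1, 1/(x^2)).
g^{ij}:
  [1, 0]
  [0, 1/x^2]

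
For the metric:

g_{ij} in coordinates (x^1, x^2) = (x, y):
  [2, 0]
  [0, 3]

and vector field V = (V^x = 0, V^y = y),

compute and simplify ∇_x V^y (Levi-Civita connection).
All Christoffel symbols are zero.
∇_x V^y = ∂_x V^y + Γ^y_{x j} V^j
  = (0) + (0)(0) + (0)(y)
  = 0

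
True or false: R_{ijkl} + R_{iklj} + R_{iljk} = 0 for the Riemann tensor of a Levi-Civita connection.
This is the first (algebraic) Bianchi identity.
True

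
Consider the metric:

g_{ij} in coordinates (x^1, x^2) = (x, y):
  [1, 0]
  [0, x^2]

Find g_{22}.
With x^1 = x, x^2 = y, g_{22} = g_{yy} is the row-2, column-2 entry of the matrix.
g_{22} = x^2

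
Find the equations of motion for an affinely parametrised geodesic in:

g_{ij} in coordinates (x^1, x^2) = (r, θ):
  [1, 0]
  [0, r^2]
Geodesic equation: d^2x^k/dλ^2 + Γ^k_{ij} (dx^i/dλ)(dx^j/dλ) = 0.
Non-zero Christoffel symbols:
Γ^r_{θ θ} = -r
Γ^θ_{r θ} = 1/r
Substituting (the symmetric pair Γ^k_{ij}, Γ^k_{ji} combines into a factor 2):
d^2r/dλ^2 - r (dθ/dλ)^2 = 0
d^2θ/dλ^2 + (2/r) (dr/dλ)(dθ/dλ) = 0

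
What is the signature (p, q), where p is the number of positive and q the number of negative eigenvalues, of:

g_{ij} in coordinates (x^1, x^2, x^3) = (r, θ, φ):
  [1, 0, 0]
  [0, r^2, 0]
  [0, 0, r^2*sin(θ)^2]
The metric is diagonal, so its eigenvalues are the diagonal entries: 1, r^2, r^2*sin(θ)^2 (at a generic point, where coordinate-dependent entries are positive).
3 positive, 0 negative.
(3, 0) - Riemannian (positive definite)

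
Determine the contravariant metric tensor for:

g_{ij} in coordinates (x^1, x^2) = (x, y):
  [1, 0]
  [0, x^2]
The metric is diagonal, so g^{ij} is diagonal with entries 1/g_{ii}: diag(1, 1/(x^2)).
g^{ij}:
  [1, 0]
  [0, 1/x^2]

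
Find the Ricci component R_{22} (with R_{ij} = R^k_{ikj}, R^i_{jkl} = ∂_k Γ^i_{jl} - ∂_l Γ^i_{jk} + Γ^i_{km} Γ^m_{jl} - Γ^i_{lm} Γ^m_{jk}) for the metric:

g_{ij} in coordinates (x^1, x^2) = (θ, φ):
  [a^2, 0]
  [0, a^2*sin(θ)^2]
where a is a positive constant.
Non-zero Christoffel symbols (Γ^k_{ij} = Γ^k_{ji}):
Γ^θ_{φ φ} = -sin(2*θ)/2
Γ^φ_{θ φ} = 1/tan(θ)
R^θ_{φ θ φ} = ∂_θ Γ^θ_{φ φ} - ∂_φ Γ^θ_{φ θ} + Γ^θ_{θ m} Γ^m_{φ φ} - Γ^θ_{φ m} Γ^m_{φ θ}
  = (-cos(2*θ)) - (0) + (0) - (-cos(θ)^2) = sin(θ)^2
R^φ_{φ φ φ} = 0 (a repeated index in an antisymmetric pair)
R_{φφ} = R^θ_{φ θ φ} + R^φ_{φ φ φ} = (sin(θ)^2) + (0) = sin(θ)^2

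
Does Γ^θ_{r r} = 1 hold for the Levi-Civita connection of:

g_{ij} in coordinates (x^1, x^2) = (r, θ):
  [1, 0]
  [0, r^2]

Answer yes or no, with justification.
Γ^θ_{r r} = (1/2) g^{θθ} (∂_r g_{θr} + ∂_r g_{θr} - ∂_θ g_{rr}) = (1/2)(1/r^2)((0) + (0) - (0)) = 0
This differs from the proposed value 1.
No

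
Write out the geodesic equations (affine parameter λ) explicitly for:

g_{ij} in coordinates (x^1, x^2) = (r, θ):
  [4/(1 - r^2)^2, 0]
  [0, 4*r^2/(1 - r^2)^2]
Geodesic equation: d^2x^k/dλ^2 + Γ^k_{ij} (dx^i/dλ)(dx^j/dλ) = 0.
Non-zero Christoffel symbols:
Γ^r_{r r} = 2*r/(1 - r^2)
Γ^r_{θ θ} = (r^3 + r)/(r^2 - 1)
Γ^θ_{r θ} = (-r^2 - 1)/(r^3 - r)
Substituting (the symmetric pair Γ^k_{ij}, Γ^k_{ji} combines into a factor 2):
d^2r/dλ^2 + (2*r/(1 - r^2)) (dr/dλ)^2 + ((r^3 + r)/(r^2 - 1)) (dθ/dλ)^2 = 0
d^2θ/dλ^2 + ((-2*r^2 - 2)/(r^3 - r)) (dr/dλ)(dθ/dλ) = 0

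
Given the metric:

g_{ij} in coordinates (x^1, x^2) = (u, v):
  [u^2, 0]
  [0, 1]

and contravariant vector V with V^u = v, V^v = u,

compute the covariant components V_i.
V_i = g_{ij} V^j:
V_u = (u^2)(v) + (0)(u) = u^2*v
V_v = (0)(v) + (1)(u) = u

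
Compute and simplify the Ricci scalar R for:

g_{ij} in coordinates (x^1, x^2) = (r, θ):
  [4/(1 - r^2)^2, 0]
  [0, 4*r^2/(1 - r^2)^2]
Non-zero Christoffel symbols (Γ^k_{ij} = Γ^k_{ji}):
Γ^r_{r r} = 2*r/(1 - r^2)
Γ^r_{θ θ} = (r^3 + r)/(r^2 - 1)
Γ^θ_{r θ} = (-r^2 - 1)/(r^3 - r)
Ricci tensor (R_{ij} = R^k_{ikj}): R_{rr} = -4/(r^2 - 1)^2, R_{rθ} = 0, R_{θθ} = -4*r^2/(r^2 - 1)^2
Inverse metric: g^{rr} = (1 - r^2)^2/4, g^{θθ} = (1 - r^2)^2/(4*r^2)
R = g^{ij} R_{ij} = ((1 - r^2)^2/4)(-4/(r^2 - 1)^2) + ((1 - r^2)^2/(4*r^2))(-4*r^2/(r^2 - 1)^2) = -2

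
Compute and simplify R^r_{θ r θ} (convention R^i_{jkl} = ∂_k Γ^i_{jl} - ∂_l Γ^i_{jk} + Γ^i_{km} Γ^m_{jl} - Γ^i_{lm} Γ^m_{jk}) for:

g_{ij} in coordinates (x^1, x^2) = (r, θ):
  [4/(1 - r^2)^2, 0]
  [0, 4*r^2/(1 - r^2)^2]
Non-zero Christoffel symbols (Γ^k_{ij} = Γ^k_{ji}):
Γ^r_{r r} = 2*r/(1 - r^2)
Γ^r_{θ θ} = (r^3 + r)/(r^2 - 1)
Γ^θ_{r θ} = (-r^2 - 1)/(r^3 - r)
R^r_{θ r θ} = ∂_r Γ^r_{θ θ} - ∂_θ Γ^r_{θ r} + Γ^r_{r m} Γ^m_{θ θ} - Γ^r_{θ m} Γ^m_{θ r}
  = ((r^4 - 4*r^2 - 1)/(r^2 - 1)^2) - (0) + (-2*r^2*(r^2 + 1)/(r^2 - 1)^2) - (-(r^2 + 1)^2/(r^2 - 1)^2) = -4*r^2/(r^2 - 1)^2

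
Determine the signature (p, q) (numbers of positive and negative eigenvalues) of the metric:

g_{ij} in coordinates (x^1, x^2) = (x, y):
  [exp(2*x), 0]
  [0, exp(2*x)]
The metric is diagonal, so its eigenvalues are the diagonal entries: exp(2*x), exp(2*x) (at a generic point, where coordinate-dependent entries are positive).
2 positive, 0 negative.
(2, 0) - Riemannian (positive definite)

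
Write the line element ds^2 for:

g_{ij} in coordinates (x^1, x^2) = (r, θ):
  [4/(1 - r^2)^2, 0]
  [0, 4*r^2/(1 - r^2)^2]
ds^2 = g_{ij} dx^i dx^j; only the non-zero components contribute.
ds^2 = (4/(1 - r^2)^2) dr^2 + (4*r^2/(1 - r^2)^2) dθ^2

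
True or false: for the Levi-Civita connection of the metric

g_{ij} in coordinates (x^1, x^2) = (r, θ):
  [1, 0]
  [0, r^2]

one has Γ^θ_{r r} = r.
Γ^θ_{r r} = (1/2) g^{θθ} (∂_r g_{θr} + ∂_r g_{θr} - ∂_θ g_{rr}) = (1/2)(1/r^2)((0) + (0) - (0)) = 0
This differs from the proposed value r.
False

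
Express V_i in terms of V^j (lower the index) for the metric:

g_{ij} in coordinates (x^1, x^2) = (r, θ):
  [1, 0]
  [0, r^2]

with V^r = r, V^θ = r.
V_i = g_{ij} V^j:
V_r = (1)(r) + (0)(r) = r
V_θ = (0)(r) + (r^2)(r) = r^3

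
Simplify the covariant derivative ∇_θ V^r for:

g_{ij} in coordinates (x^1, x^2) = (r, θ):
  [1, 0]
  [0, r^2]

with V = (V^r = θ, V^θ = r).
Non-zero Christoffel symbols:
Γ^r_{θ θ} = -r
Γ^θ_{r θ} = 1/r
∇_θ V^r = ∂_θ V^r + Γ^r_{θ j} V^j
  = (1) + (0)(θ) + (-r)(r)
  = 1 - r^2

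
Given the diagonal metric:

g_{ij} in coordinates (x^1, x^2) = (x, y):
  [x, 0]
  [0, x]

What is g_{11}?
With x^1 = x, x^2 = y, g_{11} = g_{xx} is the row-1, column-1 entry of the matrix.
g_{11} = x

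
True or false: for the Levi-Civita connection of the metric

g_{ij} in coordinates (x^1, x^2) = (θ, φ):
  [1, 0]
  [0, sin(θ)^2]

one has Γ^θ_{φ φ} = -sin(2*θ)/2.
Γ^θ_{φ φ} = (1/2) g^{θθ} (∂_φ g_{θφ} + ∂_φ g_{θφ} - ∂_θ g_{φφ}) = (1/2)(1)((0) + (0) - (sin(2*θ))) = -sin(2*θ)/2
This equals the proposed value -sin(2*θ)/2.
True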